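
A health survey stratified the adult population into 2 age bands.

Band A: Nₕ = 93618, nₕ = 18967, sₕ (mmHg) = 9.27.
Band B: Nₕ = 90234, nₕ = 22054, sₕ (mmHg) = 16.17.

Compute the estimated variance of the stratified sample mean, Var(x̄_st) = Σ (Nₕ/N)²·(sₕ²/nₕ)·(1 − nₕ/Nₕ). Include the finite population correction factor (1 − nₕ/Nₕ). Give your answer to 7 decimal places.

0.0030946

N = 183852; Wₕ = Nₕ/N.
band A: (93618/183852)²·9.27²/18967·(1 − 18967/93618) = 0.0009367401
band B: (90234/183852)²·16.17²/22054·(1 − 22054/90234) = 0.0021578595
Sum = 0.0030945995 → 0.0030946.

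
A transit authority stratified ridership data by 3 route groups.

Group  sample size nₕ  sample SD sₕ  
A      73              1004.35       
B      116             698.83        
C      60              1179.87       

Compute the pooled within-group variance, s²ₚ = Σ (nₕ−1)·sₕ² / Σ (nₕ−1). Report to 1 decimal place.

857410.8

A: (73−1)·1004.35² = 72·1008718.9225 = 72627762.42
B: (116−1)·698.83² = 115·488363.3689 = 56161787.4235
C: (60−1)·1179.87² = 59·1392093.2169 = 82133499.7971
Numerator = 210923049.6406; denominator = Σ(nₕ−1) = 246.
s²ₚ = 210923049.6406/246 = 857410.771... → 857410.8.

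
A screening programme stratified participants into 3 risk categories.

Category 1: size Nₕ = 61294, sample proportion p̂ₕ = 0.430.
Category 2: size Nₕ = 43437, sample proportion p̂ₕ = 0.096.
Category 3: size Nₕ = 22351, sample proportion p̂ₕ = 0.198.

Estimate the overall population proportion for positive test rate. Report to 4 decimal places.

0.2750

Wₕ = Nₕ/N with N = 127082: 0.4823, 0.3418, 0.1759.
p̂_st = 0.4823·0.430 + 0.3418·0.096 + 0.1759·0.198 ≈ 0.275034... → 0.2750.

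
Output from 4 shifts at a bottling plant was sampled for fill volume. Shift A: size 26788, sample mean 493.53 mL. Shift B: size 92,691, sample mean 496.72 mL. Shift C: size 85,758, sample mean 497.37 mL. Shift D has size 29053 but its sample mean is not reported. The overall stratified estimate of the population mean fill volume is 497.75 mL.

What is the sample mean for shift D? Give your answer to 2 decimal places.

506.05

Σ Nₕx̄ₕ = N·μ, so 29053·x̄_D = 234290·497.75 − (26788·493.53 + 92691·496.72 + 85758·497.37).
= 116617847.5 − 101915611.62 = 14702235.88.
x̄_D = 14702235.88 / 29053 = 506.0488... → 506.05.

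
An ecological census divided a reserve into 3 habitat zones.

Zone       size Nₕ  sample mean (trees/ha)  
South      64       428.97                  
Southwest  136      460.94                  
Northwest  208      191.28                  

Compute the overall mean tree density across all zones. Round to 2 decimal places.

N = 64 + 136 + 208 = 408.
Weight each subgroup mean by Nₕ/N and sum.
Σ Nₕx̄ₕ = 64·428.97 + 136·460.94 + 208·191.28 = 27454.08 + 62687.84 + 39786.24 = 129928.16.
Divide by N: 129928.16 / 408 = 318.4514... → 318.45.

318.45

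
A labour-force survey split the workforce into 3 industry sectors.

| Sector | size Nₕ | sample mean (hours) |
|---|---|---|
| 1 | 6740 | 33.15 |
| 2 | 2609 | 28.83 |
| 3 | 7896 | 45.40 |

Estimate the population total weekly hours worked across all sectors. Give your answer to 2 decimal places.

657126.87

Estimate total by summing Nₕ·x̄ₕ over strata.
6740·33.15 + 2609·28.83 + 7896·45.40 = 223431 + 75217.47 + 358478.4 = 657126.87.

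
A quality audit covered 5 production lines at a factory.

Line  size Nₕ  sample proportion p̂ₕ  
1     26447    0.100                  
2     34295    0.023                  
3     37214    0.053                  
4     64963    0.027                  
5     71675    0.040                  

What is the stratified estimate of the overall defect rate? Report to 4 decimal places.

0.0427

N = 26447 + 34295 + 37214 + 64963 + 71675 = 234594.
Overall proportion = Σ (Nₕ/N)·p̂ₕ.
Σ Nₕp̂ₕ = 2644.7 + 788.785 + 1972.342 + 1754.001 + 2867 = 10026.828.
10026.828 / 234594 = 0.042741... → 0.0427.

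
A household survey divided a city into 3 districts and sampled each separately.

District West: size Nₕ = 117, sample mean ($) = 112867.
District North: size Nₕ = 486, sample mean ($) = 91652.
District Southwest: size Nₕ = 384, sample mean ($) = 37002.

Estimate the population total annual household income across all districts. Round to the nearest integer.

Population total = Σ Nₕ·x̄ₕ (each stratum's size times its mean).
117·112867 + 486·91652 + 384·37002 = 13205439 + 44542872 + 14208768 = 71957079.

71957079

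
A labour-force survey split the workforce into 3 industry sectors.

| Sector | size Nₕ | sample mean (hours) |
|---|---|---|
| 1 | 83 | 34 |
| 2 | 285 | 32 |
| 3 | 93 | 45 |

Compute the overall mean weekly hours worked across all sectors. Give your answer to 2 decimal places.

34.98

x̄_st = (Σ Nₕx̄ₕ) / (Σ Nₕ) = (83·34 + 285·32 + 93·45) / 461
= 16127 / 461 = 34.9826... → 34.98.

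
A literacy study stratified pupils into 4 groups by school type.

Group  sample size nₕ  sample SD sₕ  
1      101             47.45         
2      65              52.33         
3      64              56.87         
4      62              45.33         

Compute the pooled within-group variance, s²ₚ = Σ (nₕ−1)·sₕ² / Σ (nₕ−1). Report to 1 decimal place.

2533.0

1: (101−1)·47.45² = 100·2251.5025 = 225150.25
2: (65−1)·52.33² = 64·2738.4289 = 175259.4496
3: (64−1)·56.87² = 63·3234.1969 = 203754.4047
4: (62−1)·45.33² = 61·2054.8089 = 125343.3429
Numerator = 729507.4472; denominator = Σ(nₕ−1) = 288.
s²ₚ = 729507.4472/288 = 2533.012... → 2533.0.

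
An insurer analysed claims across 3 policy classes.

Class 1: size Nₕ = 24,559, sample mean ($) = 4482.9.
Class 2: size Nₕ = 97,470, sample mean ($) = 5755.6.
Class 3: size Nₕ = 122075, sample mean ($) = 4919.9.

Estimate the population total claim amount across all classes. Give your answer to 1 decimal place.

Estimate total by summing Nₕ·x̄ₕ over strata.
24559·4482.9 + 97470·5755.6 + 122075·4919.9 = 110095541.1 + 560998332 + 600596792.5 = 1271690665.6.

1271690665.6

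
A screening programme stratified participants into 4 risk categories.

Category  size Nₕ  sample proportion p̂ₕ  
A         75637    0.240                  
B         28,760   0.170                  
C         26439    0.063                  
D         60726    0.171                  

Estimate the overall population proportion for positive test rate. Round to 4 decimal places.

Wₕ = Nₕ/N with N = 191562: 0.3948, 0.1501, 0.1380, 0.3170.
p̂_st = 0.3948·0.240 + 0.1501·0.170 + 0.1380·0.063 + 0.3170·0.171 ≈ 0.183188... → 0.1832.

0.1832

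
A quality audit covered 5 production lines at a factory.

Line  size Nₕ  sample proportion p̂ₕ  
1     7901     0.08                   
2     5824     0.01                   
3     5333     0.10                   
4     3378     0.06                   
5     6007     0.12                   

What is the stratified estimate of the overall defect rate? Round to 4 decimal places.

0.0755

N = 7901 + 5824 + 5333 + 3378 + 6007 = 28443.
Overall proportion = Σ (Nₕ/N)·p̂ₕ.
Σ Nₕp̂ₕ = 632.08 + 58.24 + 533.3 + 202.68 + 720.84 = 2147.14.
2147.14 / 28443 = 0.075489... → 0.0755.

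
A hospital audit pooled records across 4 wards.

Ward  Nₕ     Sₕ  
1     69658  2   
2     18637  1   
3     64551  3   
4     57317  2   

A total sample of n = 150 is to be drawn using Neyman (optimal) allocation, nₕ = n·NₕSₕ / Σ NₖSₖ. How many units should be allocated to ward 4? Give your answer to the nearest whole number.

37

1: NₕSₕ = 69658·2 = 139316
2: NₕSₕ = 18637·1 = 18637
3: NₕSₕ = 64551·3 = 193653
4: NₕSₕ = 57317·2 = 114634
Σ NₕSₕ = 466240.
n_4 = 150·114634/466240 = 36.880... → 37.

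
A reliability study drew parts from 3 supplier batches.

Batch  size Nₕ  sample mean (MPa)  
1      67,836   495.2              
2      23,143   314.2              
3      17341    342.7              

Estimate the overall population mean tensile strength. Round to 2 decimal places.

N = 108320; weights Wₕ = Nₕ/N = (0.6263, 0.2137, 0.1601).
x̄_st = Σ Wₕ·x̄ₕ = 0.6263·495.2 + 0.2137·314.2 + 0.1601·342.7 ≈ 432.1148...
→ 432.11.

432.11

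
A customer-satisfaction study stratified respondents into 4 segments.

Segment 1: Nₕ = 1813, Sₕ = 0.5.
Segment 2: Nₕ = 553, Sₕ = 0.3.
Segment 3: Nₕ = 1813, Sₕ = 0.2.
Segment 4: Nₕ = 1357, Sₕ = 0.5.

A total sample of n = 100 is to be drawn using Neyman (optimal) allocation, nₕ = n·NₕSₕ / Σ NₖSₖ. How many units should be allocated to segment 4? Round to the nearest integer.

32

Σ NₕSₕ = 1813·0.5 + 553·0.3 + 1813·0.2 + 1357·0.5 = 2113.5.
Share for 4: 678.5/2113.5 = 0.32103.
n_4 = 100 × 0.32103 = 32.103... → 32.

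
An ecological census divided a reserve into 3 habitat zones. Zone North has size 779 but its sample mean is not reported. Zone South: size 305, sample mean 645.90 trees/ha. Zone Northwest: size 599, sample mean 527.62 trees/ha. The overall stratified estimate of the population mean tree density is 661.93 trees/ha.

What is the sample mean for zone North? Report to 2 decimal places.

Σ Nₕx̄ₕ = N·μ, so 779·x̄_North = 1683·661.93 − (305·645.90 + 599·527.62).
= 1114028.19 − 513043.88 = 600984.31.
x̄_North = 600984.31 / 779 = 771.4818... → 771.48.

771.48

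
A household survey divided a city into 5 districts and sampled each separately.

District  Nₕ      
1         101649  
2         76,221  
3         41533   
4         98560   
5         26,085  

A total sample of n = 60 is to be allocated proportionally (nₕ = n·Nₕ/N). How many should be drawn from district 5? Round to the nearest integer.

5

N = 101649 + 76221 + 41533 + 98560 + 26085 = 344048.
n_5 = 60·26085/344048 = 4.549... → 5.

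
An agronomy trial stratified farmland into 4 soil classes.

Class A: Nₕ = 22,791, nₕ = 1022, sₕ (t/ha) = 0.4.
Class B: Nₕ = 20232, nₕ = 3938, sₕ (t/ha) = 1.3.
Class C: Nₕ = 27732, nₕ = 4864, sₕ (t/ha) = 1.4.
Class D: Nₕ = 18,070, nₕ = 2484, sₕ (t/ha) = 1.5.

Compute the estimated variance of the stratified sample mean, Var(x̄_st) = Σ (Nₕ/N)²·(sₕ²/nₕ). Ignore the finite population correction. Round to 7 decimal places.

N = 88825. Term for each stratum: Wₕ²sₕ²/nₕ.
Var(x̄_st) = 0.0000103068 + 0.0000222648 + 0.0000392785 + 0.0000374867 = 0.0001093367 → 0.0001093.

0.0001093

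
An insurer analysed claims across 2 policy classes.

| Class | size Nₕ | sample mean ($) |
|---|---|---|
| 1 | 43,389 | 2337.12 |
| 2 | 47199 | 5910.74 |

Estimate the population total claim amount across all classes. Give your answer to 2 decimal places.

380386316.94

Estimate total by summing Nₕ·x̄ₕ over strata.
43389·2337.12 + 47199·5910.74 = 101405299.68 + 278981017.26 = 380386316.94.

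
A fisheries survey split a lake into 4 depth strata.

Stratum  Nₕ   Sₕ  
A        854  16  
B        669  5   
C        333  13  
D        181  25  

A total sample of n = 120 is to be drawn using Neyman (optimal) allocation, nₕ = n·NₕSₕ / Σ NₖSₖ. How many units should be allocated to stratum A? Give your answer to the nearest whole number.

63

Σ NₕSₕ = 854·16 + 669·5 + 333·13 + 181·25 = 25863.
Share for A: 13664/25863 = 0.52832.
n_A = 120 × 0.52832 = 63.399... → 63.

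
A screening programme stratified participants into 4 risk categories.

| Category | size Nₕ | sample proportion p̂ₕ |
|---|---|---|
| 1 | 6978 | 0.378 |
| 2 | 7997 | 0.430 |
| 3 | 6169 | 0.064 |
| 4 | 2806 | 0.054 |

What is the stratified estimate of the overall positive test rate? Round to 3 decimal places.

0.277

N = 6978 + 7997 + 6169 + 2806 = 23950.
Overall proportion = Σ (Nₕ/N)·p̂ₕ.
Σ Nₕp̂ₕ = 2637.684 + 3438.71 + 394.816 + 151.524 = 6622.734.
6622.734 / 23950 = 0.27652... → 0.277.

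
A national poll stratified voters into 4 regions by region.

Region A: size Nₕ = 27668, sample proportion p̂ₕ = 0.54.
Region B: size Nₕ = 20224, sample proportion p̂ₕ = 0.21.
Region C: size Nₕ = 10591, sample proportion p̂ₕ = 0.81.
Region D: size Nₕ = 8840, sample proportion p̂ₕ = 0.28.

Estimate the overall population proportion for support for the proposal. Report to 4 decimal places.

N = 27668 + 20224 + 10591 + 8840 = 67323.
Overall proportion = Σ (Nₕ/N)·p̂ₕ.
Σ Nₕp̂ₕ = 14940.72 + 4247.04 + 8578.71 + 2475.2 = 30241.67.
30241.67 / 67323 = 0.449203... → 0.4492.

0.4492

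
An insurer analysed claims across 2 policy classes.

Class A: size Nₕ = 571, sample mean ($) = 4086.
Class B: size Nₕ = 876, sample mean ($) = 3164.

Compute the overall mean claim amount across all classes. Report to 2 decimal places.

N = 1447; weights Wₕ = Nₕ/N = (0.3946, 0.6054).
x̄_st = Σ Wₕ·x̄ₕ = 0.3946·4086 + 0.6054·3164 ≈ 3527.8300...
→ 3527.83.

3527.83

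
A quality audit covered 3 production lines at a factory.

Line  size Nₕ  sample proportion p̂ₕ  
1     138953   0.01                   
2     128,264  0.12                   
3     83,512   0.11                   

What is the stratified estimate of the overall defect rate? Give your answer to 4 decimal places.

Wₕ = Nₕ/N with N = 350729: 0.3962, 0.3657, 0.2381.
p̂_st = 0.3962·0.01 + 0.3657·0.12 + 0.2381·0.11 ≈ 0.074039... → 0.0740.

0.0740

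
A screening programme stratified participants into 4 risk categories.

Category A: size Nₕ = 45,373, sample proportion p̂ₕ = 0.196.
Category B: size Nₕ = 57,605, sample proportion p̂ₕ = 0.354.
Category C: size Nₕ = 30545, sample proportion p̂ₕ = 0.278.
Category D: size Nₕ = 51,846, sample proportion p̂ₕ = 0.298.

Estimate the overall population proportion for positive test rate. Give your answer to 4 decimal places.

N = 45373 + 57605 + 30545 + 51846 = 185369.
Overall proportion = Σ (Nₕ/N)·p̂ₕ.
Σ Nₕp̂ₕ = 8893.108 + 20392.17 + 8491.51 + 15450.108 = 53226.896.
53226.896 / 185369 = 0.287140... → 0.2871.

0.2871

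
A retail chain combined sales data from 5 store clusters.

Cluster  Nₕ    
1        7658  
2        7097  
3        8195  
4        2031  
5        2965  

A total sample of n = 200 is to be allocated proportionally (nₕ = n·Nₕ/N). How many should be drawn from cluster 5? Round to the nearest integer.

21

N = 7658 + 7097 + 8195 + 2031 + 2965 = 27946.
n_5 = 200·2965/27946 = 21.219... → 21.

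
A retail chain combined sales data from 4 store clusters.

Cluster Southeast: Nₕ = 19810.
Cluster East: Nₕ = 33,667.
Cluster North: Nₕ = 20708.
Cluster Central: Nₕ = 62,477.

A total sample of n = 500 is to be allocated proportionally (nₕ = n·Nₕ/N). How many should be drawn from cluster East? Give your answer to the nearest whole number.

Share of cluster East = 33667/136662 = 0.24635.
Allocate 500 × 0.24635 = 123.176... → 123.

123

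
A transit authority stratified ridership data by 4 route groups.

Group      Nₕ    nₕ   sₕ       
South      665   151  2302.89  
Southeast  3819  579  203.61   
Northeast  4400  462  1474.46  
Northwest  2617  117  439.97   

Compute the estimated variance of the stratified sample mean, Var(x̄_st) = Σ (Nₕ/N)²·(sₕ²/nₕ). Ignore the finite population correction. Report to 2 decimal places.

N = 11501; Wₕ = Nₕ/N.
group South: (665/11501)²·2302.89²/151 = 117.41985
group Southeast: (3819/11501)²·203.61²/579 = 7.89492
group Northeast: (4400/11501)²·1474.46²/462 = 688.74453
group Northwest: (2617/11501)²·439.97²/117 = 85.66364
Sum = 899.72293 → 899.72.

899.72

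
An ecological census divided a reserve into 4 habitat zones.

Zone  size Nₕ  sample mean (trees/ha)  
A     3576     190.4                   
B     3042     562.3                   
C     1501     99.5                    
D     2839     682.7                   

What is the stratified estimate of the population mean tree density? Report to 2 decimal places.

408.74

N = 3576 + 3042 + 1501 + 2839 = 10958.
Weight each subgroup mean by Nₕ/N and sum.
Σ Nₕx̄ₕ = 3576·190.4 + 3042·562.3 + 1501·99.5 + 2839·682.7 = 680870.4 + 1710516.6 + 149349.5 + 1938185.3 = 4478921.8.
Divide by N: 4478921.8 / 10958 = 408.7353... → 408.74.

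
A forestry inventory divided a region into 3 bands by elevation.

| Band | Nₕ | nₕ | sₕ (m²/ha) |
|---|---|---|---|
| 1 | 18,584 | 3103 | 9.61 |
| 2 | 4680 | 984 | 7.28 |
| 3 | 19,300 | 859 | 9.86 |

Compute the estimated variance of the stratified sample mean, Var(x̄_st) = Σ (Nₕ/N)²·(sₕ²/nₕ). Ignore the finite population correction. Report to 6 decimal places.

0.029594

N = 42564. Term for each stratum: Wₕ²sₕ²/nₕ.
Var(x̄_st) = 0.005673598 + 0.000651140 + 0.023269680 = 0.029594418 → 0.029594.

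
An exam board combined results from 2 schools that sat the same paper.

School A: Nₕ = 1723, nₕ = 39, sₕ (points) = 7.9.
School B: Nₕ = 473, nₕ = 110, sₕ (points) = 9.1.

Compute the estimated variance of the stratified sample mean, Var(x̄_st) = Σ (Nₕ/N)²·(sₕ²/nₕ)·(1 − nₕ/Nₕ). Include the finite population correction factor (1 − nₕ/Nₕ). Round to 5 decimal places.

N = 2196; Wₕ = Nₕ/N.
school A: (1723/2196)²·7.9²/39·(1 − 39/1723) = 0.96283589
school B: (473/2196)²·9.1²/110·(1 − 110/473) = 0.02680360
Sum = 0.98963949 → 0.98964.

0.98964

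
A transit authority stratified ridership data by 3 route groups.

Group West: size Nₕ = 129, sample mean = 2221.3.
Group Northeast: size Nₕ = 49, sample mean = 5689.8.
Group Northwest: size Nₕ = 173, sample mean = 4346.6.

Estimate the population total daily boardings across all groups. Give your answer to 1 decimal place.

1317309.7

West: 129·2221.3 = 286547.7
Northeast: 49·5689.8 = 278800.2
Northwest: 173·4346.6 = 751961.8
τ̂ = Σ Nₕx̄ₕ = 1317309.7.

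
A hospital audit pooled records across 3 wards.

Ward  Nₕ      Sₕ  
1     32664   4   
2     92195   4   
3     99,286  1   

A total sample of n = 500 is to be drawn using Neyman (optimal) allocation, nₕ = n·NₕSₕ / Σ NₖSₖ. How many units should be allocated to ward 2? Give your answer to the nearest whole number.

Σ NₕSₕ = 32664·4 + 92195·4 + 99286·1 = 598722.
Share for 2: 368780/598722 = 0.61595.
n_2 = 500 × 0.61595 = 307.973... → 308.

308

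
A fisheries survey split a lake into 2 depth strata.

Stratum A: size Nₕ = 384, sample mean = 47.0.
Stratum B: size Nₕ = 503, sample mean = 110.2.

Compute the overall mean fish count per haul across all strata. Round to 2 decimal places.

N = 887; weights Wₕ = Nₕ/N = (0.4329, 0.5671).
x̄_st = Σ Wₕ·x̄ₕ = 0.4329·47.0 + 0.5671·110.2 ≈ 82.8395...
→ 82.84.

82.84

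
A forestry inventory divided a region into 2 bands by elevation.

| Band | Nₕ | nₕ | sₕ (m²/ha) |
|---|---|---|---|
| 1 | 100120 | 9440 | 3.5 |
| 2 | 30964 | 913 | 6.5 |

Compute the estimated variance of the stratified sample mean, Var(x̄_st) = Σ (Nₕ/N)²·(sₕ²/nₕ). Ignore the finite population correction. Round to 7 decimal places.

N = 131084; Wₕ = Nₕ/N.
band 1: (100120/131084)²·3.5²/9440 = 0.0007570183
band 2: (30964/131084)²·6.5²/913 = 0.0025820859
Sum = 0.0033391042 → 0.0033391.

0.0033391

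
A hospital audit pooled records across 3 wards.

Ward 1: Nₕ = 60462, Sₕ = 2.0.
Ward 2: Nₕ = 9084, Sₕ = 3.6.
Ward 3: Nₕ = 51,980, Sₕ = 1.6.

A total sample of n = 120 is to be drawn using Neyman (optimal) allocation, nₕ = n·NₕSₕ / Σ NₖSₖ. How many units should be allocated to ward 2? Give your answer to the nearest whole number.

17

1: NₕSₕ = 60462·2.0 = 120924
2: NₕSₕ = 9084·3.6 = 32702.4
3: NₕSₕ = 51980·1.6 = 83168
Σ NₕSₕ = 236794.4.
n_2 = 120·32702.4/236794.4 = 16.573... → 17.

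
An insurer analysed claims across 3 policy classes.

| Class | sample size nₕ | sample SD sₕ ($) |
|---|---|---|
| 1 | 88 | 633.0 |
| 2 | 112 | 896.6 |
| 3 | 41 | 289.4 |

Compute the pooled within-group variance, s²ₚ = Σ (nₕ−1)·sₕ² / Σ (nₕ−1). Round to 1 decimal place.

1: (88−1)·633.0² = 87·400689 = 34859943
2: (112−1)·896.6² = 111·803891.56 = 89231963.16
3: (41−1)·289.4² = 40·83752.36 = 3350094.4
Numerator = 127442000.56; denominator = Σ(nₕ−1) = 238.
s²ₚ = 127442000.56/238 = 535470.591... → 535470.6.

535470.6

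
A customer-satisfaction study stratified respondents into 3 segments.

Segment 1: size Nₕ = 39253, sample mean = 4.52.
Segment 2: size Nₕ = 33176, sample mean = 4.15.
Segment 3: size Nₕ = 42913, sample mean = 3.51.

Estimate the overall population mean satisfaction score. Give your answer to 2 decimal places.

x̄_st = (Σ Nₕx̄ₕ) / (Σ Nₕ) = (39253·4.52 + 33176·4.15 + 42913·3.51) / 115342
= 465728.59 / 115342 = 4.0378... → 4.04.

4.04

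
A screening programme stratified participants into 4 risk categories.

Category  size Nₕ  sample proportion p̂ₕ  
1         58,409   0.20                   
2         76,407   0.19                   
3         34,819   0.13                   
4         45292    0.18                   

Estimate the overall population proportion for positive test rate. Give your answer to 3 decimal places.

Wₕ = Nₕ/N with N = 214927: 0.2718, 0.3555, 0.1620, 0.2107.
p̂_st = 0.2718·0.20 + 0.3555·0.19 + 0.1620·0.13 + 0.2107·0.18 ≈ 0.18089... → 0.181.

0.181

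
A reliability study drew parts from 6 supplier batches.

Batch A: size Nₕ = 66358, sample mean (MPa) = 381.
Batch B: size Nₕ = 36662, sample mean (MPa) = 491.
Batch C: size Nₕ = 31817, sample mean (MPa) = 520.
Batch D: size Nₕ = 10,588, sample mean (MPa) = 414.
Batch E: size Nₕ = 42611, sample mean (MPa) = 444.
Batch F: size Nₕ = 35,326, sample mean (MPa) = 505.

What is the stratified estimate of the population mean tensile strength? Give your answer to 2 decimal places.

452.05

x̄_st = (Σ Nₕx̄ₕ) / (Σ Nₕ) = (66358·381 + 36662·491 + 31817·520 + 10588·414 + 42611·444 + 35326·505) / 223362
= 100970626 / 223362 = 452.0493... → 452.05.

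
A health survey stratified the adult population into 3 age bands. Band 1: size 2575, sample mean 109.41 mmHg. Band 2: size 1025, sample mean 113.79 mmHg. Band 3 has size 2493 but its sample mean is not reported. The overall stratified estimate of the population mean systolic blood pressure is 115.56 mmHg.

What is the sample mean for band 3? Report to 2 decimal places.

122.64

N = 2575 + 1025 + 2493 = 6093.
Overall total = μ·N = 115.56·6093 = 704107.08.
Subtract the known strata: 2575·109.41 + 1025·113.79 = 398365.5.
Remaining total for band 3: 704107.08 − 398365.5 = 305741.58.
Divide by its size: 305741.58 / 2493 = 122.6400... → 122.64.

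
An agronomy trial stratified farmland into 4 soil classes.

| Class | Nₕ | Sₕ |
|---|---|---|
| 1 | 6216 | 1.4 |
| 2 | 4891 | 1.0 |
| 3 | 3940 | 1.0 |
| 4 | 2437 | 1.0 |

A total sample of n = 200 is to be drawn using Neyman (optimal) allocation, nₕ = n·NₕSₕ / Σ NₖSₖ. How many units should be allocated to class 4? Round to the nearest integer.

24

1: NₕSₕ = 6216·1.4 = 8702.4
2: NₕSₕ = 4891·1.0 = 4891
3: NₕSₕ = 3940·1.0 = 3940
4: NₕSₕ = 2437·1.0 = 2437
Σ NₕSₕ = 19970.4.
n_4 = 200·2437/19970.4 = 24.406... → 24.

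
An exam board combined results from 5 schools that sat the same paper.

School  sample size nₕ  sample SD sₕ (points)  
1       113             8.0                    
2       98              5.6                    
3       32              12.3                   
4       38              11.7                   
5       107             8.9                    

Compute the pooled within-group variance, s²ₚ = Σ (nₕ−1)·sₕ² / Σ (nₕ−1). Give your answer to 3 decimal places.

74.050

Degrees of freedom: 112 + 97 + 31 + 37 + 106 = 383.
Σ(nₕ−1)sₕ² = 112·64 + 97·31.36 + 31·151.29 + 37·136.89 + 106·79.21 = 28361.1.
s²ₚ = 28361.1 / 383 = 74.04987... → 74.050.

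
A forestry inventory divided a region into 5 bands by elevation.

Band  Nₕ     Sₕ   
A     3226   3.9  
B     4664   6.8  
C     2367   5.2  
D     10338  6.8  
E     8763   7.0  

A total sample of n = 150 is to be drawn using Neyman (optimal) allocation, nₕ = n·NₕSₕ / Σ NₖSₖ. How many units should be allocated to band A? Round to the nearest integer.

Σ NₕSₕ = 3226·3.9 + 4664·6.8 + 2367·5.2 + 10338·6.8 + 8763·7.0 = 188244.4.
Share for A: 12581.4/188244.4 = 0.06684.
n_A = 150 × 0.06684 = 10.025... → 10.

10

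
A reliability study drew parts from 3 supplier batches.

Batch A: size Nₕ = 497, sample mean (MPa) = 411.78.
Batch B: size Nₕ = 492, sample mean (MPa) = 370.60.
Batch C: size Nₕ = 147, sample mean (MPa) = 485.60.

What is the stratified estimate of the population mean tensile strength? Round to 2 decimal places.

403.50

N = 1136; weights Wₕ = Nₕ/N = (0.4375, 0.4331, 0.1294).
x̄_st = Σ Wₕ·x̄ₕ = 0.4375·411.78 + 0.4331·370.60 + 0.1294·485.60 ≈ 403.4974...
→ 403.50.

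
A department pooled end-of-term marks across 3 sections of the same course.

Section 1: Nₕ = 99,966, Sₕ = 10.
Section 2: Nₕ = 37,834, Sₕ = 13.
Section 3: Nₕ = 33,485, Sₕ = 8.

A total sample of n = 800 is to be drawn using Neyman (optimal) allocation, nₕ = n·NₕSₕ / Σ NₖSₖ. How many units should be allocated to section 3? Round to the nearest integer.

122

1: NₕSₕ = 99966·10 = 999660
2: NₕSₕ = 37834·13 = 491842
3: NₕSₕ = 33485·8 = 267880
Σ NₕSₕ = 1759382.
n_3 = 800·267880/1759382 = 121.806... → 122.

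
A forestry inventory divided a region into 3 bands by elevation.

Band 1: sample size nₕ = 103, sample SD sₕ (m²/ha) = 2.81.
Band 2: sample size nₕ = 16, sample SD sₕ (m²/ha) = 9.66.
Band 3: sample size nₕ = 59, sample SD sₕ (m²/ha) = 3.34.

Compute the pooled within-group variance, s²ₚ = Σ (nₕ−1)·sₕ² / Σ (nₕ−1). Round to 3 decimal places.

1: (103−1)·2.81² = 102·7.8961 = 805.4022
2: (16−1)·9.66² = 15·93.3156 = 1399.734
3: (59−1)·3.34² = 58·11.1556 = 647.0248
Numerator = 2852.161; denominator = Σ(nₕ−1) = 175.
s²ₚ = 2852.161/175 = 16.29806... → 16.298.

16.298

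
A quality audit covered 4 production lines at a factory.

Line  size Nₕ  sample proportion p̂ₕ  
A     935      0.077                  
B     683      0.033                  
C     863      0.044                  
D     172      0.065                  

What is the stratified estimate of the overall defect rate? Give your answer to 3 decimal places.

0.054

Wₕ = Nₕ/N with N = 2653: 0.3524, 0.2574, 0.3253, 0.0648.
p̂_st = 0.3524·0.077 + 0.2574·0.033 + 0.3253·0.044 + 0.0648·0.065 ≈ 0.05416... → 0.054.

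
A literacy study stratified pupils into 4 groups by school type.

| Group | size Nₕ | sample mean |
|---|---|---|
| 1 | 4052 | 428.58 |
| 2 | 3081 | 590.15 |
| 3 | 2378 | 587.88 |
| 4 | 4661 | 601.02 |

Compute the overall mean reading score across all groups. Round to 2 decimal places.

N = 14172; weights Wₕ = Nₕ/N = (0.2859, 0.2174, 0.1678, 0.3289).
x̄_st = Σ Wₕ·x̄ₕ = 0.2859·428.58 + 0.2174·590.15 + 0.1678·587.88 + 0.3289·601.02 ≈ 547.1487...
→ 547.15.

547.15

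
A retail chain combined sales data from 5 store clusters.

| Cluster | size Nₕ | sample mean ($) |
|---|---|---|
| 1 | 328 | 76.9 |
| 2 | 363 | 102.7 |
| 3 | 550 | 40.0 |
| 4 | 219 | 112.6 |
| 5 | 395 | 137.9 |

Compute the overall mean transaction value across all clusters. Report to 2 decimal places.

N = 328 + 363 + 550 + 219 + 395 = 1855.
Overall mean = Σ (Nₕ/N)·x̄ₕ — weight by population share, not a simple average.
Σ Nₕx̄ₕ = 328·76.9 + 363·102.7 + 550·40.0 + 219·112.6 + 395·137.9 = 25223.2 + 37280.1 + 22000 + 24659.4 + 54470.5 = 163633.2.
Divide by N: 163633.2 / 1855 = 88.2120... → 88.21.

88.21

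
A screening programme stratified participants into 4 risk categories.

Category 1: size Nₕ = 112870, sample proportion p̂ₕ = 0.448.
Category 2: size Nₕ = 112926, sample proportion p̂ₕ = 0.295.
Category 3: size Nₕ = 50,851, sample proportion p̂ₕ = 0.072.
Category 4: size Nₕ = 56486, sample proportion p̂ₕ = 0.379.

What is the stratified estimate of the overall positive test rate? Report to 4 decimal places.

0.3270

Wₕ = Nₕ/N with N = 333133: 0.3388, 0.3390, 0.1526, 0.1696.
p̂_st = 0.3388·0.448 + 0.3390·0.295 + 0.1526·0.072 + 0.1696·0.379 ≈ 0.327042... → 0.3270.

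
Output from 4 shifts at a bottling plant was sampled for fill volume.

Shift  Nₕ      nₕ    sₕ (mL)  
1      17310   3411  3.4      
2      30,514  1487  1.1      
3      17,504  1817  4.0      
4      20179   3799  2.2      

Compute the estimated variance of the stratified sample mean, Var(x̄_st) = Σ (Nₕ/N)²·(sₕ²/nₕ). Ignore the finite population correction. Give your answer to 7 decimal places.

0.0006825

N = 85507. Term for each stratum: Wₕ²sₕ²/nₕ.
Var(x̄_st) = 0.0001388887 + 0.0001036261 + 0.0003690085 + 0.0000709532 = 0.0006824765 → 0.0006825.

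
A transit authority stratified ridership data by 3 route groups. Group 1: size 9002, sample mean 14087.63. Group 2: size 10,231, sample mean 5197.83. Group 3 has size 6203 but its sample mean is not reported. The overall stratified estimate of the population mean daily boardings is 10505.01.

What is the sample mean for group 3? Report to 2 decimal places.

N = 9002 + 10231 + 6203 = 25436.
Overall total = μ·N = 10505.01·25436 = 267205434.36.
Subtract the known strata: 9002·14087.63 + 10231·5197.83 = 179995843.99.
Remaining total for group 3: 267205434.36 − 179995843.99 = 87209590.37.
Divide by its size: 87209590.37 / 6203 = 14059.2601... → 14059.26.

14059.26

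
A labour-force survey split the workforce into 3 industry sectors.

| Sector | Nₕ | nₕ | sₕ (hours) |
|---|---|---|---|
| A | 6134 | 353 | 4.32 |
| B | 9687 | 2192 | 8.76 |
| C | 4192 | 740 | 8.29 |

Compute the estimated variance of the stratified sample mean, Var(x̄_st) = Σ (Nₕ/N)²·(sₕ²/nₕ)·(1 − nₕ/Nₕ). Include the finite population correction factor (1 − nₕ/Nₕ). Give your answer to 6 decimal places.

N = 20013; Wₕ = Nₕ/N.
sector A: (6134/20013)²·4.32²/353·(1 − 353/6134) = 0.004680747
sector B: (9687/20013)²·8.76²/2192·(1 − 2192/9687) = 0.006346061
sector C: (4192/20013)²·8.29²/740·(1 − 740/4192) = 0.003355405
Sum = 0.014382213 → 0.014382.

0.014382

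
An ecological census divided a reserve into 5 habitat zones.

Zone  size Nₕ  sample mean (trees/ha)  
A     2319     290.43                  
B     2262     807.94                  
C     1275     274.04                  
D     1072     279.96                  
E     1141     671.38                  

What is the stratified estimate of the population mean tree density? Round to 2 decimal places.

485.39

x̄_st = (Σ Nₕx̄ₕ) / (Σ Nₕ) = (2319·290.43 + 2262·807.94 + 1275·274.04 + 1072·279.96 + 1141·671.38) / 8069
= 3916630.15 / 8069 = 485.3923... → 485.39.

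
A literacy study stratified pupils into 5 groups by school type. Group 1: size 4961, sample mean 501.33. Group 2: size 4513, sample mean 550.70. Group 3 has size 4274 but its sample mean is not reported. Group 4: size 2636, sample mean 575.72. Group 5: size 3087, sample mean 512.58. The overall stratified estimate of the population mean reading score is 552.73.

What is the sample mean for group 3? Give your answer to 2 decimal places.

N = 4961 + 4513 + 4274 + 2636 + 3087 = 19471.
Overall total = μ·N = 552.73·19471 = 10762205.83.
Subtract the known strata: 4961·501.33 + 4513·550.70 + 2636·575.72 + 3087·512.58 = 8072339.61.
Remaining total for group 3: 10762205.83 − 8072339.61 = 2689866.22.
Divide by its size: 2689866.22 / 4274 = 629.3557... → 629.36.

629.36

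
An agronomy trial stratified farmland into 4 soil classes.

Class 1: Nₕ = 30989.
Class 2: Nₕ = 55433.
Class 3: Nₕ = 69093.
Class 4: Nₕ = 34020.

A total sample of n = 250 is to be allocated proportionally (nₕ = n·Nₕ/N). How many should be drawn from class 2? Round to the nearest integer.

Share of class 2 = 55433/189535 = 0.29247.
Allocate 250 × 0.29247 = 73.117... → 73.

73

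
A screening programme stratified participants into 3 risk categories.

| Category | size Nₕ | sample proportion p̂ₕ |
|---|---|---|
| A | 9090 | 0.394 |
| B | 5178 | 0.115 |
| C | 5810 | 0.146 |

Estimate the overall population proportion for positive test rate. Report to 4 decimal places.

N = 9090 + 5178 + 5810 = 20078.
Overall proportion = Σ (Nₕ/N)·p̂ₕ.
Σ Nₕp̂ₕ = 3581.46 + 595.47 + 848.26 = 5025.19.
5025.19 / 20078 = 0.250283... → 0.2503.

0.2503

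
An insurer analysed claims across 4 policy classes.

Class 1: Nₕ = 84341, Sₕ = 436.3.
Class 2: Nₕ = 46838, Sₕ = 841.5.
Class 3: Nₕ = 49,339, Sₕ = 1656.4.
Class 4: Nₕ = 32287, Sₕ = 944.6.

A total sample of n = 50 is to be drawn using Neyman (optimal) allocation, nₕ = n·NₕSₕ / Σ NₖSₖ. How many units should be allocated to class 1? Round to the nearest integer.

10

Σ NₕSₕ = 84341·436.3 + 46838·841.5 + 49339·1656.4 + 32287·944.6 = 188435575.1.
Share for 1: 36797978.3/188435575.1 = 0.19528.
n_1 = 50 × 0.19528 = 9.764... → 10.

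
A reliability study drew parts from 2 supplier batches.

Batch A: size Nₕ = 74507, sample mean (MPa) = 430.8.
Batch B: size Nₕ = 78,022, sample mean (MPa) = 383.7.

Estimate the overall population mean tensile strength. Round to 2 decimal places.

406.71

N = 74507 + 78022 = 152529.
The stratified mean weights each stratum mean by its population share Nₕ/N.
Σ Nₕx̄ₕ = 74507·430.8 + 78022·383.7 = 32097615.6 + 29937041.4 = 62034657.
Divide by N: 62034657 / 152529 = 406.7073... → 406.71.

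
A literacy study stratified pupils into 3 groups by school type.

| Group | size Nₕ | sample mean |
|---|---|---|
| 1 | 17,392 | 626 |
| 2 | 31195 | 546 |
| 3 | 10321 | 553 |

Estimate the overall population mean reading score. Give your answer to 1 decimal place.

570.8

x̄_st = (Σ Nₕx̄ₕ) / (Σ Nₕ) = (17392·626 + 31195·546 + 10321·553) / 58908
= 33627375 / 58908 = 570.846... → 570.8.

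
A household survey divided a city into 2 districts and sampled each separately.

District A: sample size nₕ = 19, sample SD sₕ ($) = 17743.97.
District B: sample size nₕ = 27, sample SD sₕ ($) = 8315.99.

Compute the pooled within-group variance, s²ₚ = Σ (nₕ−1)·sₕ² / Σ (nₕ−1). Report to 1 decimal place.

169666373.1

Degrees of freedom: 18 + 26 = 44.
Σ(nₕ−1)sₕ² = 18·314848471.3609 + 26·69155689.6801 = 7465320416.1788.
s²ₚ = 7465320416.1788 / 44 = 169666373.095... → 169666373.1.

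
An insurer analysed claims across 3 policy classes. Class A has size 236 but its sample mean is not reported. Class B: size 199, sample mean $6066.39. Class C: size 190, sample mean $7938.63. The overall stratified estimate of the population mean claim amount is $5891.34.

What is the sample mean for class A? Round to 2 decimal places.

4095.49

Σ Nₕx̄ₕ = N·μ, so 236·x̄_A = 625·5891.34 − (199·6066.39 + 190·7938.63).
= 3682087.5 − 2715551.31 = 966536.19.
x̄_A = 966536.19 / 236 = 4095.4923... → 4095.49.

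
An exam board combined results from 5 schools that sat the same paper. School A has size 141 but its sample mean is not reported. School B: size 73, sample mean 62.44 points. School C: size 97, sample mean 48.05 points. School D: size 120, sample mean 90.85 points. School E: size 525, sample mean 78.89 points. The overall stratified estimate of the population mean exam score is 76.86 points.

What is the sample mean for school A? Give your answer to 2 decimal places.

Σ Nₕx̄ₕ = N·μ, so 141·x̄_A = 956·76.86 − (73·62.44 + 97·48.05 + 120·90.85 + 525·78.89).
= 73478.16 − 61538.22 = 11939.94.
x̄_A = 11939.94 / 141 = 84.6804... → 84.68.

84.68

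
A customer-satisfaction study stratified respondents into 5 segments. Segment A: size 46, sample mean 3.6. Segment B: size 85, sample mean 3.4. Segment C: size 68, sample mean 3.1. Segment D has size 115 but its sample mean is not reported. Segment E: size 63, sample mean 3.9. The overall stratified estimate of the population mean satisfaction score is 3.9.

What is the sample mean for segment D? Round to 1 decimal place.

Σ Nₕx̄ₕ = N·μ, so 115·x̄_D = 377·3.9 − (46·3.6 + 85·3.4 + 68·3.1 + 63·3.9).
= 1470.3 − 911.1 = 559.2.
x̄_D = 559.2 / 115 = 4.863... → 4.9.

4.9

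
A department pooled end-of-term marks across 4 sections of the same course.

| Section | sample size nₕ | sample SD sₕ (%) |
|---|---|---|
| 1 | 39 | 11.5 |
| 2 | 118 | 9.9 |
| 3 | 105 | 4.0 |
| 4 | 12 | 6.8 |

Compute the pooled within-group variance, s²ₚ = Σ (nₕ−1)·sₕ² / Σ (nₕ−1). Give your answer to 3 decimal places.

69.131

1: (39−1)·11.5² = 38·132.25 = 5025.5
2: (118−1)·9.9² = 117·98.01 = 11467.17
3: (105−1)·4.0² = 104·16 = 1664
4: (12−1)·6.8² = 11·46.24 = 508.64
Numerator = 18665.31; denominator = Σ(nₕ−1) = 270.
s²ₚ = 18665.31/270 = 69.13078... → 69.131.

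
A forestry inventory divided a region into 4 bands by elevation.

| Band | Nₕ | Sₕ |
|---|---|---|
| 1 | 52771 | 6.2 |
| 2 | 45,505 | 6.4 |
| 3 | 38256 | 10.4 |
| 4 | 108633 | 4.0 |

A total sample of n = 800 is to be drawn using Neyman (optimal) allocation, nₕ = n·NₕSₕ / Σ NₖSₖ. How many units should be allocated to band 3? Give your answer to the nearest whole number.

Σ NₕSₕ = 52771·6.2 + 45505·6.4 + 38256·10.4 + 108633·4.0 = 1450806.6.
Share for 3: 397862.4/1450806.6 = 0.27424.
n_3 = 800 × 0.27424 = 219.388... → 219.

219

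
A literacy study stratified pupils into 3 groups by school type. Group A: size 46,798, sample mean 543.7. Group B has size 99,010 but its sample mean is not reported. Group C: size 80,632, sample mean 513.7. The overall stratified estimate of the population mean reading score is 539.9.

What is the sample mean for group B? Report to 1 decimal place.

559.4

Σ Nₕx̄ₕ = N·μ, so 99010·x̄_B = 226440·539.9 − (46798·543.7 + 80632·513.7).
= 122254956 − 66864731 = 55390225.
x̄_B = 55390225 / 99010 = 559.441... → 559.4.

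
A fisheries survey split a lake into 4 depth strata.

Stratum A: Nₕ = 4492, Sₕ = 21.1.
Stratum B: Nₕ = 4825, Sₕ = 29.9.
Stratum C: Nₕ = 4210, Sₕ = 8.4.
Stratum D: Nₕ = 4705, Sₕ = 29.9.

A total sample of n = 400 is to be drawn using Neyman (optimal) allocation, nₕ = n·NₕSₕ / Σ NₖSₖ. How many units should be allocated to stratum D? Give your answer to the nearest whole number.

136

Σ NₕSₕ = 4492·21.1 + 4825·29.9 + 4210·8.4 + 4705·29.9 = 415092.2.
Share for D: 140679.5/415092.2 = 0.33891.
n_D = 400 × 0.33891 = 135.565... → 136.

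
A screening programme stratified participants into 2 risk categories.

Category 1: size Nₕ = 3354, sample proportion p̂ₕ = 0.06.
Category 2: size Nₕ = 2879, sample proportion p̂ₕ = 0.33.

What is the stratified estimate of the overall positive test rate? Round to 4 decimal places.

0.1847

Wₕ = Nₕ/N with N = 6233: 0.5381, 0.4619.
p̂_st = 0.5381·0.06 + 0.4619·0.33 ≈ 0.184712... → 0.1847.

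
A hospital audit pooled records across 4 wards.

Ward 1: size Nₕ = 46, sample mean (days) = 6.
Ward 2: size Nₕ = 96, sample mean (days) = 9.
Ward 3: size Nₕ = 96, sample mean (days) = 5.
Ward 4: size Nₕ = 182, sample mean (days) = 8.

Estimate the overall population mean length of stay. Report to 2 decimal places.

7.32

N = 46 + 96 + 96 + 182 = 420.
The stratified mean weights each stratum mean by its population share Nₕ/N.
Σ Nₕx̄ₕ = 46·6 + 96·9 + 96·5 + 182·8 = 276 + 864 + 480 + 1456 = 3076.
Divide by N: 3076 / 420 = 7.3238... → 7.32.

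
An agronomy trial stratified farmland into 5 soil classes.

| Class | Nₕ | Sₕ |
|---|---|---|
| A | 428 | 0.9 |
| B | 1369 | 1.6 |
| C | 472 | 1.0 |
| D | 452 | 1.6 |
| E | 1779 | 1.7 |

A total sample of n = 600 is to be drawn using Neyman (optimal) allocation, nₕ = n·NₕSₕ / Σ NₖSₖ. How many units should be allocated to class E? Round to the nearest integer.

267

Σ NₕSₕ = 428·0.9 + 1369·1.6 + 472·1.0 + 452·1.6 + 1779·1.7 = 6795.1.
Share for E: 3024.3/6795.1 = 0.44507.
n_E = 600 × 0.44507 = 267.042... → 267.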